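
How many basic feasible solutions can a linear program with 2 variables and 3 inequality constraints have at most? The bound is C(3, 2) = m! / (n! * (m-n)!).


Each vertex corresponds to some choice of n active constraints out of m, so the number of vertices is at most C(m, n) = m! / (n!(m-n)!).
m = 3, n = 2
Numerator: 3 * 2
Denominator: 2! = 2
C(3, 2) = 3


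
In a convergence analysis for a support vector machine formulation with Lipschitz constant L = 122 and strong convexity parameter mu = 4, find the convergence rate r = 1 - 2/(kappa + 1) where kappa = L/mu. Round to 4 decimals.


Step 1: Compute the condition number.
kappa = L/mu = 122/4 = 30.5
Step 2: Compute the convergence rate.
r = 1 - 2/(kappa + 1) = 1 - 2*mu/(L + mu) = (L - mu)/(L + mu) = 118/126 = 0.9365


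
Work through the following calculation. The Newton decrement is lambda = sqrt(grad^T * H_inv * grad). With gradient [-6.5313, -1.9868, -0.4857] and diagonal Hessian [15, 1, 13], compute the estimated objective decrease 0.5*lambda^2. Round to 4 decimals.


Step 1: H is diagonal, so H^(-1) * g = [-0.4354, -1.9868, -0.0374].
Step 2: g^T H^(-1) g = sum_i g_i^2 / H_ii
  = (-6.5313)^2/15 + (-1.9868)^2/1 + (-0.4857)^2/13
  = 2.8439 + 3.9474 + 0.0181 = 6.8094
Step 3: Objective decrease = 0.5 * g^T H^(-1) g = 3.4047


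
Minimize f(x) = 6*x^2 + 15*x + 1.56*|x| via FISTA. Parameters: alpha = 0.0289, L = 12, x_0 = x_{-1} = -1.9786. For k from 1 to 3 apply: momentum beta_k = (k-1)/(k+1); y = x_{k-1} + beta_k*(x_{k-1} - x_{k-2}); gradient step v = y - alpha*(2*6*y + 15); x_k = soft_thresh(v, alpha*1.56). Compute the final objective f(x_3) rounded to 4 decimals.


FISTA on f(x) = 6*x^2 + 15*x + 1.56*|x|
L = 12, alpha = 0.0289
Iteration 1: beta = 0.0, y = -1.9786 + 0.0*(-1.9786 + 1.9786) = -1.9786
  grad(y) = -8.7432, v = y - alpha*grad = -1.7259
  prox(v) = soft_thresh(-1.7259, 0.0451) = -1.6808
Iteration 2: beta = 0.3333, y = -1.6808 + 0.3333*(-1.6808 + 1.9786) = -1.5816
  grad(y) = -3.979, v = y - alpha*grad = -1.4666
  prox(v) = soft_thresh(-1.4666, 0.0451) = -1.4215
Iteration 3: beta = 0.5, y = -1.4215 + 0.5*(-1.4215 + 1.6808) = -1.2918
  grad(y) = -0.5021, v = y - alpha*grad = -1.2773
  prox(v) = soft_thresh(-1.2773, 0.0451) = -1.2322
f(x_3) = 6*(-1.2322)^2 + 15*(-1.2322) + 1.56*|-1.2322| = -7.4508


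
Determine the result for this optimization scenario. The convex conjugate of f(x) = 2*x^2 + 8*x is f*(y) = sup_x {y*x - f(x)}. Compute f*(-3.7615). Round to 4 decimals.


f*(y) = sup_x {y*x - a*x^2 - b*x} = sup_x {(y-b)*x - a*x^2}
FOC: (y - b) - 2a*x = 0 => x* = (y - b)/(2a)
x* = (-3.7615 - 8)/(2*2) = -2.9404
f*(-3.7615) = (y-b)^2/(4a) = (-3.7615 - 8)^2/(4*2)
= 138.3329/8 = 17.2916


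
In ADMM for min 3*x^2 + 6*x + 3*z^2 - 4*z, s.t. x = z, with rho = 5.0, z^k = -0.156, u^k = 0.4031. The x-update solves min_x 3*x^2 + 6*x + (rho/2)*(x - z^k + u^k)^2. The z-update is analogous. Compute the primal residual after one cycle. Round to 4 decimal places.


ADMM iteration with rho = 5.0, z^k = -0.156, u^k = 0.4031
Step 1: x-update.
Minimize 3*x^2 + 6*x + (5.0/2)*(x + 0.156 + 0.4031)^2
FOC: (2*3 + 5.0)*x = -6 + 5.0*(-0.156 - 0.4031)
x^{k+1} = -0.7996
Step 2: z-update.
Minimize 3*z^2 - 4*z + (5.0/2)*(-0.7996 - z + 0.4031)^2
FOC: (2*3 + 5.0)*z = 4 + 5.0*(-0.7996 + 0.4031)
z^{k+1} = 0.1834
Step 3: u-update.
u^{k+1} = 0.4031 - 0.7996 - 0.1834 = -0.5799
Step 4: Primal residual = |-0.7996 - 0.1834| = 0.983


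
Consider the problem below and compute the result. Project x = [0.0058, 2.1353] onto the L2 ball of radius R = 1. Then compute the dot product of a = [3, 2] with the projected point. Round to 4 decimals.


Step 1: Compute ||x|| (intermediates to 6 decimals).
||x|| = sqrt(0.0058^2 + 2.1353^2) = 2.135308
Step 2: Project.
Since ||x|| > R, scale = R/||x|| = 1/2.135308 = 0.468317, proj(x) = scale * x
proj(x) = [0.002716, 0.999997]
Step 3: Dot product.
a^T * proj(x) = 3*0.002716 + 2*0.999997 = 2.0081


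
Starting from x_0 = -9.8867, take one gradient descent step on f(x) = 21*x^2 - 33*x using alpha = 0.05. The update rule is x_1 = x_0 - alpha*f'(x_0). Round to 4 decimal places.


We compute the gradient at x_0 and apply the update.
f'(x) = 42*x - 33
f'(-9.8867) = 42*-9.8867 - 33 = -448.2414
x_1 = -9.8867 - 0.05*-448.2414 = 12.5254


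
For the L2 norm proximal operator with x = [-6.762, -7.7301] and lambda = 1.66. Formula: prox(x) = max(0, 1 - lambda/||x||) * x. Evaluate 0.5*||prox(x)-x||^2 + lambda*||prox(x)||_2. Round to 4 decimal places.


Step 1: Compute ||x||.
||x|| = 10.2703
Step 2: Compute scaling factor.
scale = max(0, 1 - 1.66/10.2703) = 0.8384
Step 3: prox(x) = [-5.6691, -6.4807]
||prox(x)|| = 8.6103
Step 4: Proximal objective.
0.5*||prox-x||^2 = 1.3778
lambda*||prox|| = 14.2931
Total = 15.6709


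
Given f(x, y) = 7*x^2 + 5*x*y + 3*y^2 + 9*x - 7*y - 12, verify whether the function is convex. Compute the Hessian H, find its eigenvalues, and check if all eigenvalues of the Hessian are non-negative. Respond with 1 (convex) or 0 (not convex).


The Hessian of f(x,y) = 7*x^2 + 5*x*y + 3*y^2 + 9*x - 7*y - 12 is:
H = [[14, 5], [5, 6]]
Trace = 14 + 6 = 20
Determinant = 14*6 - (5)^2 = 59
Discriminant = (20)^2 - 4*59 = 164.0
Eigenvalues: lambda_1 = 3.5969, lambda_2 = 16.4031
The function is convex.

1


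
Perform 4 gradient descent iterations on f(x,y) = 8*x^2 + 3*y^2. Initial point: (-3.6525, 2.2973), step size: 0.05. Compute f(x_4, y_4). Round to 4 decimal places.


Gradient descent on f(x,y) = 8*x^2 + 3*y^2.
Starting point: (-3.6525, 2.2973), alpha = 0.05
Step 1: grad_x = 2*8*-3.6525 = -58.44, grad_y = 2*3*2.2973 = 13.7838
  x_1 = -3.6525 - 0.05*-58.44 = -0.7305
  y_1 = 2.2973 - 0.05*13.7838 = 1.6081
Step 2: grad_x = 2*8*-0.7305 = -11.688, grad_y = 2*3*1.6081 = 9.6487
  x_2 = -0.7305 - 0.05*-11.688 = -0.1461
  y_2 = 1.6081 - 0.05*9.6487 = 1.1257
Step 3: grad_x = 2*8*-0.1461 = -2.3376, grad_y = 2*3*1.1257 = 6.7541
  x_3 = -0.1461 - 0.05*-2.3376 = -0.0292
  y_3 = 1.1257 - 0.05*6.7541 = 0.788
Step 4: grad_x = 2*8*-0.0292 = -0.4675, grad_y = 2*3*0.788 = 4.7278
  x_4 = -0.0292 - 0.05*-0.4675 = -0.0058
  y_4 = 0.788 - 0.05*4.7278 = 0.5516
f(-0.0058, 0.5516) = 8*(-0.0058)^2 + 3*0.5516^2 = 0.913


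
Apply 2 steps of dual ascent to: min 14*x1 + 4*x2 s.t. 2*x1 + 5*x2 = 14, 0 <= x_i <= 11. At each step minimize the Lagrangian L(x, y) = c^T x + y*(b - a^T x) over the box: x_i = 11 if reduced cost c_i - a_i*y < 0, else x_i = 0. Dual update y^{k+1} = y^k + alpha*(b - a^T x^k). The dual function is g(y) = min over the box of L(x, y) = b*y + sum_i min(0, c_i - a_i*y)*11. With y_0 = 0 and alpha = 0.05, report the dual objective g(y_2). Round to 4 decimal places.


Dual ascent for LP: min 14*x1 + 4*x2, 2*x1 + 5*x2 = 14, 0 <= x_i <= 11
Step 1: y^k = 0.0, reduced costs: (14.0, 4.0)
  x^k = (0.0, 0.0), subgradient = b - a^T x = 14.0
  y^{k+1} = 0.0 + 0.05*14.0 = 0.7
Step 2: y^k = 0.7, reduced costs: (12.6, 0.5)
  x^k = (0.0, 0.0), subgradient = b - a^T x = 14.0
  y^{k+1} = 0.7 + 0.05*14.0 = 1.4
Dual objective at y_2 = 1.4: reduced costs (11.2, -3.0), box minimizer x = (0.0, 11.0)
g(y_2) = b*y + (c1 - a1*y)*x1 + (c2 - a2*y)*x2 = 14*1.4 + 11.2*0.0 + (-3.0)*11.0 = 19.6 + 0.0 - 33.0 = -13.4


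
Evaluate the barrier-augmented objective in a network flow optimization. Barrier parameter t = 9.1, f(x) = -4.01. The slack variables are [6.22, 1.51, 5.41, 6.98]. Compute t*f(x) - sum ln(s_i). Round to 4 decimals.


Step 1: Compute log-barrier.
ln values: [1.8278, 0.4121, 1.6882, 1.943]
phi = -(1.8278 + 0.4121 + 1.6882 + 1.943) = -5.8712
Step 2: Compute augmented objective.
t*f(x) = 9.1*-4.01 = -36.491
Total = -36.491 - 5.8712 = -42.3622


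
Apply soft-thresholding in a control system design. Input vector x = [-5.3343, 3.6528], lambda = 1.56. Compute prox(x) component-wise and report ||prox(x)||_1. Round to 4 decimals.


Soft-thresholding with lambda = 1.56:
prox(-5.3343) = sign(-5.3343)*max(|-5.3343| - 1.56, 0) = -3.7743
prox(3.6528) = sign(3.6528)*max(|3.6528| - 1.56, 0) = 2.0928
prox(x) = [-3.7743, 2.0928]
||prox(x)||_1 = 3.7743 + 2.0928 = 5.8671


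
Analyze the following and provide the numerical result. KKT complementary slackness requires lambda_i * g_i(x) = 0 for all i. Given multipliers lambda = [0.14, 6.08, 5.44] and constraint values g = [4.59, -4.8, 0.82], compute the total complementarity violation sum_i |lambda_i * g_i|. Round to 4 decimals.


KKT complementary slackness check:
lambda_1 * g_1 = 0.14 * 4.59 = 0.6426
lambda_2 * g_2 = 6.08 * -4.8 = -29.184
lambda_3 * g_3 = 5.44 * 0.82 = 4.4608
Total violation = 0.6426 + 29.184 + 4.4608 = 34.2874


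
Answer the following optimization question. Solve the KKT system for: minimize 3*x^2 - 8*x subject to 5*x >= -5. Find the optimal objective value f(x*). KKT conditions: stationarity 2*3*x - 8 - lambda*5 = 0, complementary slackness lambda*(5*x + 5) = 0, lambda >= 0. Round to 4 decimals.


Step 1: Try lambda = 0 (constraint inactive).
Stationarity: 2*3*x - 8 = 0
x* = 8/(2*3) = 4/3 = 1.3333 (rounded; the exact value 4/3 is used below)
Check constraint: 5*1.3333 = 6.6665 >= -5 -- satisfied.
Step 2: Compute optimal value.
f(x*) = 3*(4/3)^2 - 8*(4/3) = -5.3333


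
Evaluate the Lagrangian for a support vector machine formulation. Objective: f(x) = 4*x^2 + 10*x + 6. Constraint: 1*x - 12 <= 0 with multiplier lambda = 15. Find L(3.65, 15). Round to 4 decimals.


Step 1: Evaluate f(x).
f(3.65) = 4*3.65^2 + 10*3.65 + 6 = 95.79
Step 2: Evaluate g(x).
g(3.65) = 1*3.65 - 12 = -8.35
Step 3: Compute Lagrangian.
L = 95.79 + 15*-8.35 = -29.46


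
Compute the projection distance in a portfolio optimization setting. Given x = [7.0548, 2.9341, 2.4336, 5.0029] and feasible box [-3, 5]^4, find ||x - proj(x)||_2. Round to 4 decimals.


Project each component onto [-3, 5].
clip(7.0548) = 5.0, clip(2.9341) = 2.9341, clip(2.4336) = 2.4336, clip(5.0029) = 5.0
Projection = [5.0, 2.9341, 2.4336, 5.0]
Squared diffs: [4.2222, 0.0, 0.0, 0.0]
Distance = sqrt(4.2222) = 2.0548


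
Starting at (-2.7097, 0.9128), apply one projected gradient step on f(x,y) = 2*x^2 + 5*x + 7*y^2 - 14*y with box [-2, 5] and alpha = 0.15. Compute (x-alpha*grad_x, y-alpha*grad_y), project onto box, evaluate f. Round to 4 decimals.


Step 1: Compute gradient at (-2.7097, 0.9128).
grad_x = 2*2*-2.7097 + 5 = -5.8388
grad_y = 2*7*0.9128 - 14 = -1.2208
Step 2: Gradient step.
x_raw = -2.7097 - 0.15*-5.8388 = -1.8339
y_raw = 0.9128 - 0.15*-1.2208 = 1.0959
Step 3: Project onto [-2, 5].
x_proj = clip(-1.8339) = -1.8339
y_proj = clip(1.0959) = 1.0959
Step 4: Evaluate f.
f(-1.8339, 1.0959) = -9.3788


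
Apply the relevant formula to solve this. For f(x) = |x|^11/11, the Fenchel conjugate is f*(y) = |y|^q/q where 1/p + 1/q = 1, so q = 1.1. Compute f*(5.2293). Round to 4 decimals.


The conjugate exponent q satisfies 1/p + 1/q = 1.
p = 11, so q = 11/(11 - 1) = 1.1
|y|^q = 5.2293^1.1 = 6.17
f*(5.2293) = 6.17 / 1.1 = 5.6091


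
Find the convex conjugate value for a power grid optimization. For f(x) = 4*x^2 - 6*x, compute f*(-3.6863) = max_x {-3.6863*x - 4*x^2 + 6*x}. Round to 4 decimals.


f*(y) = sup_x {y*x - a*x^2 - b*x} = sup_x {(y-b)*x - a*x^2}
FOC: (y - b) - 2a*x = 0 => x* = (y - b)/(2a)
x* = (-3.6863 + 6)/(2*4) = 0.2892
f*(-3.6863) = (y-b)^2/(4a) = (-3.6863 + 6)^2/(4*4)
= 5.3532/16 = 0.3346


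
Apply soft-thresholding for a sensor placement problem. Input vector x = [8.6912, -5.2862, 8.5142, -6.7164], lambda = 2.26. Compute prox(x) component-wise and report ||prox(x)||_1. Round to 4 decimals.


Soft-thresholding with lambda = 2.26:
prox(8.6912) = sign(8.6912)*max(|8.6912| - 2.26, 0) = 6.4312
prox(-5.2862) = sign(-5.2862)*max(|-5.2862| - 2.26, 0) = -3.0262
prox(8.5142) = sign(8.5142)*max(|8.5142| - 2.26, 0) = 6.2542
prox(-6.7164) = sign(-6.7164)*max(|-6.7164| - 2.26, 0) = -4.4564
prox(x) = [6.4312, -3.0262, 6.2542, -4.4564]
||prox(x)||_1 = 6.4312 + 3.0262 + 6.2542 + 4.4564 = 20.168


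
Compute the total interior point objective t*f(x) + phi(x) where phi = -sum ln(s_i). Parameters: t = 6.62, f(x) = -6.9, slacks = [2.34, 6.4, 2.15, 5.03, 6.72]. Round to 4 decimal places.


Step 1: Compute log-barrier.
ln values: [0.8502, 1.8563, 0.7655, 1.6154, 1.9051]
phi = -(0.8502 + 1.8563 + 0.7655 + 1.6154 + 1.9051) = -6.9924
Step 2: Compute augmented objective.
t*f(x) = 6.62*-6.9 = -45.678
Total = -45.678 - 6.9924 = -52.6704


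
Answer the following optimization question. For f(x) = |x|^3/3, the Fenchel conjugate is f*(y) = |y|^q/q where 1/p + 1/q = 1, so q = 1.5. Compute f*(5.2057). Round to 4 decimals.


The conjugate exponent q satisfies 1/p + 1/q = 1.
p = 3, so q = 3/(3 - 1) = 1.5
|y|^q = 5.2057^1.5 = 11.8773
f*(5.2057) = 11.8773 / 1.5 = 7.9182


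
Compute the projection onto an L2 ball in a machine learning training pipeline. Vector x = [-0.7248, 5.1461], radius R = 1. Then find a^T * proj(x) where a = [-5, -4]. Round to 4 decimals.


Step 1: Compute ||x|| (intermediates to 6 decimals).
||x|| = sqrt((-0.7248)^2 + 5.1461^2) = 5.196891
Step 2: Project.
Since ||x|| > R, scale = R/||x|| = 1/5.196891 = 0.192423, proj(x) = scale * x
proj(x) = [-0.139468, 0.990228]
Step 3: Dot product.
a^T * proj(x) = -5*(-0.139468) - 4*0.990228 = -3.2636


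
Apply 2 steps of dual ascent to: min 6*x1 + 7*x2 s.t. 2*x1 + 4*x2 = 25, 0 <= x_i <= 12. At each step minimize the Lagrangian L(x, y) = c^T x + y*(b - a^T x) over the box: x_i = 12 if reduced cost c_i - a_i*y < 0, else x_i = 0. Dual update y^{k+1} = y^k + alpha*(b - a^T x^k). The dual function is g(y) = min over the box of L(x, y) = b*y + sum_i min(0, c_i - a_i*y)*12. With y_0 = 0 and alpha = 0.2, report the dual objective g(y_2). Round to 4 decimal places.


Dual ascent for LP: min 6*x1 + 7*x2, 2*x1 + 4*x2 = 25, 0 <= x_i <= 12
Step 1: y^k = 0.0, reduced costs: (6.0, 7.0)
  x^k = (0.0, 0.0), subgradient = b - a^T x = 25.0
  y^{k+1} = 0.0 + 0.2*25.0 = 5.0
Step 2: y^k = 5.0, reduced costs: (-4.0, -13.0)
  x^k = (12.0, 12.0), subgradient = b - a^T x = -47.0
  y^{k+1} = 5.0 + 0.2*-47.0 = -4.4
Dual objective at y_2 = -4.4: reduced costs (14.8, 24.6), box minimizer x = (0.0, 0.0)
g(y_2) = b*y + (c1 - a1*y)*x1 + (c2 - a2*y)*x2 = 25*(-4.4) + 14.8*0.0 + 24.6*0.0 = -110.0 + 0.0 + 0.0 = -110.0


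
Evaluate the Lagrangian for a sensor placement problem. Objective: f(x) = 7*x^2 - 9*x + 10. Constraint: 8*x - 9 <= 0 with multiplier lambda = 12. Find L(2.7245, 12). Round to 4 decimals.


Step 1: Evaluate f(x).
f(2.7245) = 7*2.7245^2 - 9*2.7245 + 10 = 37.4398
Step 2: Evaluate g(x).
g(2.7245) = 8*2.7245 - 9 = 12.796
Step 3: Compute Lagrangian.
L = 37.4398 + 12*12.796 = 190.9918


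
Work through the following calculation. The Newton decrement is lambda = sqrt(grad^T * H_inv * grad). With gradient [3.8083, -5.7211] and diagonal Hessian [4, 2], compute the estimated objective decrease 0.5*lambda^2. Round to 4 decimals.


Step 1: H is diagonal, so H^(-1) * g = [0.9521, -2.8606].
Step 2: g^T H^(-1) g = sum_i g_i^2 / H_ii
  = (3.8083)^2/4 + (-5.7211)^2/2
  = 3.6258 + 16.3655 = 19.9913
Step 3: Objective decrease = 0.5 * g^T H^(-1) g = 9.9956


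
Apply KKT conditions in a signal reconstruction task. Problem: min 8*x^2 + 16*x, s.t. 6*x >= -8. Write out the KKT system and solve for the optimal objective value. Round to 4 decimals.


Step 1: Try lambda = 0 (constraint inactive).
Stationarity: 2*8*x + 16 = 0
x* = -16/(2*8) = -1.0
Check constraint: 6*-1.0 = -6.0 >= -8 -- satisfied.
Step 2: Compute optimal value.
f(x*) = 8*(-1.0)^2 + 16*(-1.0) = -8.0


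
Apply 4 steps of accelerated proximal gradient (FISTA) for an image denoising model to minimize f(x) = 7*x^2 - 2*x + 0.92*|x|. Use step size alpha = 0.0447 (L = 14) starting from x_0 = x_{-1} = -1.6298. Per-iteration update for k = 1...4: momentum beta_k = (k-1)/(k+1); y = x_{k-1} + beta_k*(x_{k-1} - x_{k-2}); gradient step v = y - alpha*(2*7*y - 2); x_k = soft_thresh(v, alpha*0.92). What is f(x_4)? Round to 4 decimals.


FISTA on f(x) = 7*x^2 - 2*x + 0.92*|x|
L = 14, alpha = 0.0447
Iteration 1: beta = 0.0, y = -1.6298 + 0.0*(-1.6298 + 1.6298) = -1.6298
  grad(y) = -24.8172, v = y - alpha*grad = -0.5205
  prox(v) = soft_thresh(-0.5205, 0.0411) = -0.4793
Iteration 2: beta = 0.3333, y = -0.4793 + 0.3333*(-0.4793 + 1.6298) = -0.0959
  grad(y) = -3.3421, v = y - alpha*grad = 0.0535
  prox(v) = soft_thresh(0.0535, 0.0411) = 0.0124
Iteration 3: beta = 0.5, y = 0.0124 + 0.5*(0.0124 + 0.4793) = 0.2583
  grad(y) = 1.6159, v = y - alpha*grad = 0.186
  prox(v) = soft_thresh(0.186, 0.0411) = 0.1449
Iteration 4: beta = 0.6, y = 0.1449 + 0.6*(0.1449 - 0.0124) = 0.2244
  grad(y) = 1.1421, v = y - alpha*grad = 0.1734
  prox(v) = soft_thresh(0.1734, 0.0411) = 0.1323
f(x_4) = 7*0.1323^2 - 2*0.1323 + 0.92*|0.1323| = -0.0204


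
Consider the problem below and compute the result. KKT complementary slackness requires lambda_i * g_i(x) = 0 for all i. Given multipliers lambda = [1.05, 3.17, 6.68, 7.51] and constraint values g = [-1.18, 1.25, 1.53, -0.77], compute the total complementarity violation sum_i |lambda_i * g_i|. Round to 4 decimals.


KKT complementary slackness check:
lambda_1 * g_1 = 1.05 * -1.18 = -1.239
lambda_2 * g_2 = 3.17 * 1.25 = 3.9625
lambda_3 * g_3 = 6.68 * 1.53 = 10.2204
lambda_4 * g_4 = 7.51 * -0.77 = -5.7827
Total violation = 1.239 + 3.9625 + 10.2204 + 5.7827 = 21.2046


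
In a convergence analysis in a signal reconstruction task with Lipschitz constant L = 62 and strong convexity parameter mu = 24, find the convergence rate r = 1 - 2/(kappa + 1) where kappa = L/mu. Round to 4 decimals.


Step 1: Compute the condition number.
kappa = L/mu = 62/24 = 2.5833
Step 2: Compute the convergence rate.
r = 1 - 2/(kappa + 1) = 1 - 2*mu/(L + mu) = (L - mu)/(L + mu) = 38/86 = 0.4419


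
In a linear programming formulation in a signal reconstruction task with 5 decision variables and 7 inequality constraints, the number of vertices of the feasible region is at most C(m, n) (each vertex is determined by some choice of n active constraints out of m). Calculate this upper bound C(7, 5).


Each vertex corresponds to some choice of n active constraints out of m, so the number of vertices is at most C(m, n) = m! / (n!(m-n)!).
m = 7, n = 5
Numerator: 7 * 6 * 5 * 4 * 3
Denominator: 5! = 120
C(7, 5) = 21


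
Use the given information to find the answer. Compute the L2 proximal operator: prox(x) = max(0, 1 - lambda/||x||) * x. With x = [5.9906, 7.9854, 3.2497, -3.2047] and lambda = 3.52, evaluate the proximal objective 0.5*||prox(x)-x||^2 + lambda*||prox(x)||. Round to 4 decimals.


Step 1: Compute ||x||.
||x|| = 10.9765
Step 2: Compute scaling factor.
scale = max(0, 1 - 3.52/10.9765) = 0.6793
Step 3: prox(x) = [4.0695, 5.4246, 2.2076, -2.177]
||prox(x)|| = 7.4565
Step 4: Proximal objective.
0.5*||prox-x||^2 = 6.1952
lambda*||prox|| = 26.2469
Total = 32.4422


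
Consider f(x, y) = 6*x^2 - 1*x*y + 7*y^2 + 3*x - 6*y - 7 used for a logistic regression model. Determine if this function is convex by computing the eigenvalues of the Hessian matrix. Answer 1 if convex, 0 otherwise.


The Hessian of f(x,y) = 6*x^2 - 1*x*y + 7*y^2 + 3*x - 6*y - 7 is:
H = [[12, -1], [-1, 14]]
Trace = 12 + 14 = 26
Determinant = 12*14 - (-1)^2 = 167
Discriminant = (26)^2 - 4*167 = 8.0
Eigenvalues: lambda_1 = 11.5858, lambda_2 = 14.4142
The function is convex.

1


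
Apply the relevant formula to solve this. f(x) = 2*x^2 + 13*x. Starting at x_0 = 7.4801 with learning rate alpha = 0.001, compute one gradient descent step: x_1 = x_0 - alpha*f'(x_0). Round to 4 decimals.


We compute the gradient at x_0 and apply the update.
f'(x) = 4*x + 13
f'(7.4801) = 4*7.4801 + 13 = 42.9204
x_1 = 7.4801 - 0.001*42.9204 = 7.4372


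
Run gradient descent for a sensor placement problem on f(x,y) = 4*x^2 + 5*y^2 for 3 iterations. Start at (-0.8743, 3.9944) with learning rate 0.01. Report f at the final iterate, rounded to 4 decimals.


Gradient descent on f(x,y) = 4*x^2 + 5*y^2.
Starting point: (-0.8743, 3.9944), alpha = 0.01
Step 1: grad_x = 2*4*-0.8743 = -6.9944, grad_y = 2*5*3.9944 = 39.944
  x_1 = -0.8743 - 0.01*-6.9944 = -0.8044
  y_1 = 3.9944 - 0.01*39.944 = 3.595
Step 2: grad_x = 2*4*-0.8044 = -6.4348, grad_y = 2*5*3.595 = 35.9496
  x_2 = -0.8044 - 0.01*-6.4348 = -0.74
  y_2 = 3.595 - 0.01*35.9496 = 3.2355
Step 3: grad_x = 2*4*-0.74 = -5.9201, grad_y = 2*5*3.2355 = 32.3546
  x_3 = -0.74 - 0.01*-5.9201 = -0.6808
  y_3 = 3.2355 - 0.01*32.3546 = 2.9119
f(-0.6808, 2.9119) = 4*(-0.6808)^2 + 5*2.9119^2 = 44.2503


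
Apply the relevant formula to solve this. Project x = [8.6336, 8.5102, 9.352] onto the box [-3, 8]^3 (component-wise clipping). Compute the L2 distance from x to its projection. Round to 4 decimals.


Project each component onto [-3, 8].
clip(8.6336) = 8.0, clip(8.5102) = 8.0, clip(9.352) = 8.0
Projection = [8.0, 8.0, 8.0]
Squared diffs: [0.4014, 0.2603, 1.8279]
Distance = sqrt(2.4896) = 1.5779


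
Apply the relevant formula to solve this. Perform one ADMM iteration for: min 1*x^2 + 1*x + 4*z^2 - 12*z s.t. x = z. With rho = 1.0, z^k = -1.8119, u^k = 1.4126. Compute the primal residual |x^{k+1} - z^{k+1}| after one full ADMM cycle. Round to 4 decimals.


ADMM iteration with rho = 1.0, z^k = -1.8119, u^k = 1.4126
Step 1: x-update.
Minimize 1*x^2 + 1*x + (1.0/2)*(x + 1.8119 + 1.4126)^2
FOC: (2*1 + 1.0)*x = -1 + 1.0*(-1.8119 - 1.4126)
x^{k+1} = -1.4082
Step 2: z-update.
Minimize 4*z^2 - 12*z + (1.0/2)*(-1.4082 - z + 1.4126)^2
FOC: (2*4 + 1.0)*z = 12 + 1.0*(-1.4082 + 1.4126)
z^{k+1} = 1.3338
Step 3: u-update.
u^{k+1} = 1.4126 - 1.4082 - 1.3338 = -1.3294
Step 4: Primal residual = |-1.4082 - 1.3338| = 2.742


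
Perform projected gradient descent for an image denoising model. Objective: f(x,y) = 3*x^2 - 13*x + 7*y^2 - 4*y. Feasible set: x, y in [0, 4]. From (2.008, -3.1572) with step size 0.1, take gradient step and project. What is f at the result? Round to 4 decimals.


Step 1: Compute gradient at (2.008, -3.1572).
grad_x = 2*3*2.008 - 13 = -0.952
grad_y = 2*7*-3.1572 - 4 = -48.2008
Step 2: Gradient step.
x_raw = 2.008 - 0.1*-0.952 = 2.1032
y_raw = -3.1572 - 0.1*-48.2008 = 1.6629
Step 3: Project onto [0, 4].
x_proj = clip(2.1032) = 2.1032
y_proj = clip(1.6629) = 1.6629
Step 4: Evaluate f.
f(2.1032, 1.6629) = -1.3666


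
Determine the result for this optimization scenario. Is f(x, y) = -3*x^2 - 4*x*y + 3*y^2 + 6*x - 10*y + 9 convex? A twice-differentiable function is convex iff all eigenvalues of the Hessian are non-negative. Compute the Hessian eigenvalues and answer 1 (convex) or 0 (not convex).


The Hessian of f(x,y) = -3*x^2 - 4*x*y + 3*y^2 + 6*x - 10*y + 9 is:
H = [[-6, -4], [-4, 6]]
Trace = -6 + 6 = 0
Determinant = -6*6 - (-4)^2 = -52
Discriminant = (0)^2 - 4*-52 = 208.0
Eigenvalues: lambda_1 = -7.2111, lambda_2 = 7.2111
The function is not convex.

0


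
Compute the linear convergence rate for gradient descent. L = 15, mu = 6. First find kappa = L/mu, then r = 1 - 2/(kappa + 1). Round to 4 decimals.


Step 1: Compute the condition number.
kappa = L/mu = 15/6 = 2.5
Step 2: Compute the convergence rate.
r = 1 - 2/(kappa + 1) = 1 - 2*mu/(L + mu) = (L - mu)/(L + mu) = 9/21 = 0.4286


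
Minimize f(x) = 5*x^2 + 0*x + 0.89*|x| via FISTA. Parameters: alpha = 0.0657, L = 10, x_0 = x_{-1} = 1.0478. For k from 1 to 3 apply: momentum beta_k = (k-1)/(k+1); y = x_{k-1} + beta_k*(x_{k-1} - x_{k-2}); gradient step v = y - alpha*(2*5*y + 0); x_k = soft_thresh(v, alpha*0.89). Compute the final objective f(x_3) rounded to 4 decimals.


FISTA on f(x) = 5*x^2 + 0*x + 0.89*|x|
L = 10, alpha = 0.0657
Iteration 1: beta = 0.0, y = 1.0478 + 0.0*(1.0478 - 1.0478) = 1.0478
  grad(y) = 10.478, v = y - alpha*grad = 0.3594
  prox(v) = soft_thresh(0.3594, 0.0585) = 0.3009
Iteration 2: beta = 0.3333, y = 0.3009 + 0.3333*(0.3009 - 1.0478) = 0.052
  grad(y) = 0.5196, v = y - alpha*grad = 0.0178
  prox(v) = soft_thresh(0.0178, 0.0585) = 0.0
Iteration 3: beta = 0.5, y = 0.0 + 0.5*(0.0 - 0.3009) = -0.1505
  grad(y) = -1.5046, v = y - alpha*grad = -0.0516
  prox(v) = soft_thresh(-0.0516, 0.0585) = 0.0
f(x_3) = 5*0.0^2 + 0*0.0 + 0.89*|0.0| = 0.0


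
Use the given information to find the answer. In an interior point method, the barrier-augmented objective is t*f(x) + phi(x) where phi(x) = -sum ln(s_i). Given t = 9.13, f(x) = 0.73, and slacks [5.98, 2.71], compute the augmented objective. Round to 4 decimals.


Step 1: Compute log-barrier.
ln values: [1.7884, 0.9969]
phi = -(1.7884 + 0.9969) = -2.7854
Step 2: Compute augmented objective.
t*f(x) = 9.13*0.73 = 6.6649
Total = 6.6649 - 2.7854 = 3.8795


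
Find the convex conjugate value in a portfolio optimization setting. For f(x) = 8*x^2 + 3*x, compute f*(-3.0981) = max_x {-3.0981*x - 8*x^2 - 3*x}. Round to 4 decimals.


f*(y) = sup_x {y*x - a*x^2 - b*x} = sup_x {(y-b)*x - a*x^2}
FOC: (y - b) - 2a*x = 0 => x* = (y - b)/(2a)
x* = (-3.0981 - 3)/(2*8) = -0.3811
f*(-3.0981) = (y-b)^2/(4a) = (-3.0981 - 3)^2/(4*8)
= 37.1868/32 = 1.1621


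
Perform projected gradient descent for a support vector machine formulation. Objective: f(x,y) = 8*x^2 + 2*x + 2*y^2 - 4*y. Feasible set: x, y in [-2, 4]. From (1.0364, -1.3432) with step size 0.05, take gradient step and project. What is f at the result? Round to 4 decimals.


Step 1: Compute gradient at (1.0364, -1.3432).
grad_x = 2*8*1.0364 + 2 = 18.5824
grad_y = 2*2*-1.3432 - 4 = -9.3728
Step 2: Gradient step.
x_raw = 1.0364 - 0.05*18.5824 = 0.1073
y_raw = -1.3432 - 0.05*-9.3728 = -0.8746
Step 3: Project onto [-2, 4].
x_proj = clip(0.1073) = 0.1073
y_proj = clip(-0.8746) = -0.8746
Step 4: Evaluate f.
f(0.1073, -0.8746) = 5.3346


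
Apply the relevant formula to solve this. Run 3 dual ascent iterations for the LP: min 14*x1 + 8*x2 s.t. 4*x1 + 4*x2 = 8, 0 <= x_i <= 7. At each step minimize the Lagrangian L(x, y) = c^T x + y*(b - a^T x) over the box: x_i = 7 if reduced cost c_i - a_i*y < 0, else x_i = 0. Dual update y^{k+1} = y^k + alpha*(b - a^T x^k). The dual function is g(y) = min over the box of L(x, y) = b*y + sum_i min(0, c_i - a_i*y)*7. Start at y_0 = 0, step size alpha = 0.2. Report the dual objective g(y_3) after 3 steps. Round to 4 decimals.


Dual ascent for LP: min 14*x1 + 8*x2, 4*x1 + 4*x2 = 8, 0 <= x_i <= 7
Step 1: y^k = 0.0, reduced costs: (14.0, 8.0)
  x^k = (0.0, 0.0), subgradient = b - a^T x = 8.0
  y^{k+1} = 0.0 + 0.2*8.0 = 1.6
Step 2: y^k = 1.6, reduced costs: (7.6, 1.6)
  x^k = (0.0, 0.0), subgradient = b - a^T x = 8.0
  y^{k+1} = 1.6 + 0.2*8.0 = 3.2
Step 3: y^k = 3.2, reduced costs: (1.2, -4.8)
  x^k = (0.0, 7.0), subgradient = b - a^T x = -20.0
  y^{k+1} = 3.2 + 0.2*-20.0 = -0.8
Dual objective at y_3 = -0.8: reduced costs (17.2, 11.2), box minimizer x = (0.0, 0.0)
g(y_3) = b*y + (c1 - a1*y)*x1 + (c2 - a2*y)*x2 = 8*(-0.8) + 17.2*0.0 + 11.2*0.0 = -6.4 + 0.0 + 0.0 = -6.4


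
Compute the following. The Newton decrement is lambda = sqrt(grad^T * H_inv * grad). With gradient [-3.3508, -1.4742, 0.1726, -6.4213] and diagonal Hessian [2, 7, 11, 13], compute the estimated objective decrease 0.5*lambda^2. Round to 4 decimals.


Step 1: H is diagonal, so H^(-1) * g = [-1.6754, -0.2106, 0.0157, -0.4939].
Step 2: g^T H^(-1) g = sum_i g_i^2 / H_ii
  = (-3.3508)^2/2 + (-1.4742)^2/7 + (0.1726)^2/11 + (-6.4213)^2/13
  = 5.6139 + 0.3105 + 0.0027 + 3.1718 = 9.0989
Step 3: Objective decrease = 0.5 * g^T H^(-1) g = 4.5494


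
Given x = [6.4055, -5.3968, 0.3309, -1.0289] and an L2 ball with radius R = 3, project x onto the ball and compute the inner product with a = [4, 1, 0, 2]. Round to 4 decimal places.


Step 1: Compute ||x|| (intermediates to 6 decimals).
||x|| = sqrt(6.4055^2 + (-5.3968)^2 + 0.3309^2 + (-1.0289)^2) = 8.445354
Step 2: Project.
Since ||x|| > R, scale = R/||x|| = 3/8.445354 = 0.355225, proj(x) = scale * x
proj(x) = [2.275394, -1.917078, 0.117544, -0.365491]
Step 3: Dot product.
a^T * proj(x) = 4*2.275394 + 1*(-1.917078) + 0*0.117544 + 2*(-0.365491) = 6.4535


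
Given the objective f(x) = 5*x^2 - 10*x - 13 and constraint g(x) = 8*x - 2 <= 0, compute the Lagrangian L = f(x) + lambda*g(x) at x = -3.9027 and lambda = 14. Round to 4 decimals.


Step 1: Evaluate f(x).
f(-3.9027) = 5*(-3.9027)^2 - 10*(-3.9027) - 13 = 102.1823
Step 2: Evaluate g(x).
g(-3.9027) = 8*-3.9027 - 2 = -33.2216
Step 3: Compute Lagrangian.
L = 102.1823 + 14*-33.2216 = -362.9201


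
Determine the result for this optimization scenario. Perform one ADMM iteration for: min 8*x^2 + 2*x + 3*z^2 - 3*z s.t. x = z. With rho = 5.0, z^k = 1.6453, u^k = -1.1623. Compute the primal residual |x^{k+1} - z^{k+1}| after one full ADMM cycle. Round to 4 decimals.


ADMM iteration with rho = 5.0, z^k = 1.6453, u^k = -1.1623
Step 1: x-update.
Minimize 8*x^2 + 2*x + (5.0/2)*(x - 1.6453 - 1.1623)^2
FOC: (2*8 + 5.0)*x = -2 + 5.0*(1.6453 + 1.1623)
x^{k+1} = 0.5732
Step 2: z-update.
Minimize 3*z^2 - 3*z + (5.0/2)*(0.5732 - z - 1.1623)^2
FOC: (2*3 + 5.0)*z = 3 + 5.0*(0.5732 - 1.1623)
z^{k+1} = 0.005
Step 3: u-update.
u^{k+1} = -1.1623 + 0.5732 - 0.005 = -0.594
Step 4: Primal residual = |0.5732 - 0.005| = 0.5683


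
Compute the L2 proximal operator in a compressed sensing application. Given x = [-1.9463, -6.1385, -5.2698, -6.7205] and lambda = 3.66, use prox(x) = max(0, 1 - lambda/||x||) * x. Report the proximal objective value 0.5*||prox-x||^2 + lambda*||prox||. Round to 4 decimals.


Step 1: Compute ||x||.
||x|| = 10.696
Step 2: Compute scaling factor.
scale = max(0, 1 - 3.66/10.696) = 0.6578
Step 3: prox(x) = [-1.2803, -4.038, -3.4666, -4.4209]
||prox(x)|| = 7.036
Step 4: Proximal objective.
0.5*||prox-x||^2 = 6.6978
lambda*||prox|| = 25.7518
Total = 32.4497


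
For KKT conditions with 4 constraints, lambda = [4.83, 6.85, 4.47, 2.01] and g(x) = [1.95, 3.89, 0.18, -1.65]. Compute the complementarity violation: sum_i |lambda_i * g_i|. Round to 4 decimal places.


KKT complementary slackness check:
lambda_1 * g_1 = 4.83 * 1.95 = 9.4185
lambda_2 * g_2 = 6.85 * 3.89 = 26.6465
lambda_3 * g_3 = 4.47 * 0.18 = 0.8046
lambda_4 * g_4 = 2.01 * -1.65 = -3.3165
Total violation = 9.4185 + 26.6465 + 0.8046 + 3.3165 = 40.1861


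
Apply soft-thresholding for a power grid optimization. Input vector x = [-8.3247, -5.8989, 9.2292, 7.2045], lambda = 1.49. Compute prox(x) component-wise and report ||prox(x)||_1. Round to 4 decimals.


Soft-thresholding with lambda = 1.49:
prox(-8.3247) = sign(-8.3247)*max(|-8.3247| - 1.49, 0) = -6.8347
prox(-5.8989) = sign(-5.8989)*max(|-5.8989| - 1.49, 0) = -4.4089
prox(9.2292) = sign(9.2292)*max(|9.2292| - 1.49, 0) = 7.7392
prox(7.2045) = sign(7.2045)*max(|7.2045| - 1.49, 0) = 5.7145
prox(x) = [-6.8347, -4.4089, 7.7392, 5.7145]
||prox(x)||_1 = 6.8347 + 4.4089 + 7.7392 + 5.7145 = 24.6973


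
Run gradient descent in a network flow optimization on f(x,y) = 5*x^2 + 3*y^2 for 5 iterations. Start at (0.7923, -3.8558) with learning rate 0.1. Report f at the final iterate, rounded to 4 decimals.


Gradient descent on f(x,y) = 5*x^2 + 3*y^2.
Starting point: (0.7923, -3.8558), alpha = 0.1
Step 1: grad_x = 2*5*0.7923 = 7.923, grad_y = 2*3*-3.8558 = -23.1348
  x_1 = 0.7923 - 0.1*7.923 = 0.0
  y_1 = -3.8558 - 0.1*-23.1348 = -1.5423
Step 2: grad_x = 2*5*0.0 = 0.0, grad_y = 2*3*-1.5423 = -9.2539
  x_2 = 0.0 - 0.1*0.0 = 0.0
  y_2 = -1.5423 - 0.1*-9.2539 = -0.6169
Step 3: grad_x = 2*5*0.0 = 0.0, grad_y = 2*3*-0.6169 = -3.7016
  x_3 = 0.0 - 0.1*0.0 = 0.0
  y_3 = -0.6169 - 0.1*-3.7016 = -0.2468
Step 4: grad_x = 2*5*0.0 = 0.0, grad_y = 2*3*-0.2468 = -1.4806
  x_4 = 0.0 - 0.1*0.0 = 0.0
  y_4 = -0.2468 - 0.1*-1.4806 = -0.0987
Step 5: grad_x = 2*5*0.0 = 0.0, grad_y = 2*3*-0.0987 = -0.5923
  x_5 = 0.0 - 0.1*0.0 = 0.0
  y_5 = -0.0987 - 0.1*-0.5923 = -0.0395
f(0.0, -0.0395) = 5*0.0^2 + 3*(-0.0395)^2 = 0.0047


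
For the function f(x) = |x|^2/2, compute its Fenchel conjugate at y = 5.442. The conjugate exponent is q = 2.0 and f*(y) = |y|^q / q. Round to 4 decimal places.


The conjugate exponent q satisfies 1/p + 1/q = 1.
p = 2, so q = 2/(2 - 1) = 2.0
|y|^q = 5.442^2.0 = 29.6154
f*(5.442) = 29.6154 / 2.0 = 14.8077


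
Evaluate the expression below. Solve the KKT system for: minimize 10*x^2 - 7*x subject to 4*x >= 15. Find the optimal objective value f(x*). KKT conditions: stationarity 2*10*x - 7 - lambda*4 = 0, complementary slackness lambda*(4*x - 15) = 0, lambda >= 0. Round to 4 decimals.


Step 1: Try lambda = 0 (constraint inactive).
x_unc = 7/(2*10) = 0.35
Check: 4*0.35 = 1.4 < 15 -- violated!
Step 2: Constraint must be active: 4*x = 15
x* = 15/4 = 3.75
lambda = (2*10*3.75 - 7)/4 = 17.0
Step 3: Compute optimal value.
f(x*) = 10*3.75^2 - 7*3.75 = 114.375


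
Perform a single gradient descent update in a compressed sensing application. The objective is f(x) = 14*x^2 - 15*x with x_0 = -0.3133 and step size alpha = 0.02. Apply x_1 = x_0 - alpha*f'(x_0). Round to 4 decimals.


We compute the gradient at x_0 and apply the update.
f'(x) = 28*x - 15
f'(-0.3133) = 28*-0.3133 - 15 = -23.7724
x_1 = -0.3133 - 0.02*-23.7724 = 0.1621


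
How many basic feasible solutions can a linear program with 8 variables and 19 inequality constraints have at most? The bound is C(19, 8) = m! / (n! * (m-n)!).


Each vertex corresponds to some choice of n active constraints out of m, so the number of vertices is at most C(m, n) = m! / (n!(m-n)!).
m = 19, n = 8
Numerator: 19 * 18 * 17 * 16 * 15 * 14 * 13 * 12
Denominator: 8! = 40320
C(19, 8) = 75582


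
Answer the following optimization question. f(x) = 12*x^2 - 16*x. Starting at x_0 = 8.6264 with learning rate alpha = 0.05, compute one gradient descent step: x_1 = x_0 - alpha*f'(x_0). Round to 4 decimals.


We compute the gradient at x_0 and apply the update.
f'(x) = 24*x - 16
f'(8.6264) = 24*8.6264 - 16 = 191.0336
x_1 = 8.6264 - 0.05*191.0336 = -0.9253


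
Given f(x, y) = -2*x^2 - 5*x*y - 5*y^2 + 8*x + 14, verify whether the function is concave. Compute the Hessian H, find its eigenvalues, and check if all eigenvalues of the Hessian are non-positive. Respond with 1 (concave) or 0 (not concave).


The Hessian of f(x,y) = -2*x^2 - 5*x*y - 5*y^2 + 8*x + 14 is:
H = [[-4, -5], [-5, -10]]
Trace = -4 - 10 = -14
Determinant = -4*-10 - (-5)^2 = 15
Discriminant = (-14)^2 - 4*15 = 136.0
Eigenvalues: lambda_1 = -12.831, lambda_2 = -1.169
The function is concave.

1


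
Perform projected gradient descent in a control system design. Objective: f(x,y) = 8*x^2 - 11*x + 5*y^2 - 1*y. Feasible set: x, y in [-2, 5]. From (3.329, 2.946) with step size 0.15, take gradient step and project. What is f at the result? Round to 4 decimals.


Step 1: Compute gradient at (3.329, 2.946).
grad_x = 2*8*3.329 - 11 = 42.264
grad_y = 2*5*2.946 - 1 = 28.46
Step 2: Gradient step.
x_raw = 3.329 - 0.15*42.264 = -3.0106
y_raw = 2.946 - 0.15*28.46 = -1.323
Step 3: Project onto [-2, 5].
x_proj = clip(-3.0106) = -2.0
y_proj = clip(-1.323) = -1.323
Step 4: Evaluate f.
f(-2.0, -1.323) = 64.0746


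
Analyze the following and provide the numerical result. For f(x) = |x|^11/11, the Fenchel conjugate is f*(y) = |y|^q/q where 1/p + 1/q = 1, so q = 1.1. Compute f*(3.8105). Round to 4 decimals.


The conjugate exponent q satisfies 1/p + 1/q = 1.
p = 11, so q = 11/(11 - 1) = 1.1
|y|^q = 3.8105^1.1 = 4.3559
f*(3.8105) = 4.3559 / 1.1 = 3.9599


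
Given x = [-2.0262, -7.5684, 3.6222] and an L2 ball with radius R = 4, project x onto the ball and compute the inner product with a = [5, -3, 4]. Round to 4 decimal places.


Step 1: Compute ||x|| (intermediates to 6 decimals).
||x|| = sqrt((-2.0262)^2 + (-7.5684)^2 + 3.6222^2) = 8.631715
Step 2: Project.
Since ||x|| > R, scale = R/||x|| = 4/8.631715 = 0.463407, proj(x) = scale * x
proj(x) = [-0.938955, -3.50725, 1.678553]
Step 3: Dot product.
a^T * proj(x) = 5*(-0.938955) - 3*(-3.50725) + 4*1.678553 = 12.5412


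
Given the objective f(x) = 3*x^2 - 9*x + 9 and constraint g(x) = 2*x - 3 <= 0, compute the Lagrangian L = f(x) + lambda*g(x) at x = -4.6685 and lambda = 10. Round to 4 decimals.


Step 1: Evaluate f(x).
f(-4.6685) = 3*(-4.6685)^2 - 9*(-4.6685) + 9 = 116.4012
Step 2: Evaluate g(x).
g(-4.6685) = 2*-4.6685 - 3 = -12.337
Step 3: Compute Lagrangian.
L = 116.4012 + 10*-12.337 = -6.9688


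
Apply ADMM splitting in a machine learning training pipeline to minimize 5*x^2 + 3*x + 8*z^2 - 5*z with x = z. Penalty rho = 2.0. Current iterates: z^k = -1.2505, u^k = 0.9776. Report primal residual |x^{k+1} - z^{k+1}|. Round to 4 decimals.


ADMM iteration with rho = 2.0, z^k = -1.2505, u^k = 0.9776
Step 1: x-update.
Minimize 5*x^2 + 3*x + (2.0/2)*(x + 1.2505 + 0.9776)^2
FOC: (2*5 + 2.0)*x = -3 + 2.0*(-1.2505 - 0.9776)
x^{k+1} = -0.6214
Step 2: z-update.
Minimize 8*z^2 - 5*z + (2.0/2)*(-0.6214 - z + 0.9776)^2
FOC: (2*8 + 2.0)*z = 5 + 2.0*(-0.6214 + 0.9776)
z^{k+1} = 0.3174
Step 3: u-update.
u^{k+1} = 0.9776 - 0.6214 - 0.3174 = 0.0389
Step 4: Primal residual = |-0.6214 - 0.3174| = 0.9387


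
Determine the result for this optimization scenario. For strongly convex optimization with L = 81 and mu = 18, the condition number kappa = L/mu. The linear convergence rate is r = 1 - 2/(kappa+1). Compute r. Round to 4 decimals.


Step 1: Compute the condition number.
kappa = L/mu = 81/18 = 4.5
Step 2: Compute the convergence rate.
r = 1 - 2/(kappa + 1) = 1 - 2*mu/(L + mu) = (L - mu)/(L + mu) = 63/99 = 0.6364


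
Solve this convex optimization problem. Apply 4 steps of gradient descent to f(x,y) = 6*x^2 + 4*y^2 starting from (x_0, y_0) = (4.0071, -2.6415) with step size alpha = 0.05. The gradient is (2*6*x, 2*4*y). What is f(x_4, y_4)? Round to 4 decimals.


Gradient descent on f(x,y) = 6*x^2 + 4*y^2.
Starting point: (4.0071, -2.6415), alpha = 0.05
Step 1: grad_x = 2*6*4.0071 = 48.0852, grad_y = 2*4*-2.6415 = -21.132
  x_1 = 4.0071 - 0.05*48.0852 = 1.6028
  y_1 = -2.6415 - 0.05*-21.132 = -1.5849
Step 2: grad_x = 2*6*1.6028 = 19.2341, grad_y = 2*4*-1.5849 = -12.6792
  x_2 = 1.6028 - 0.05*19.2341 = 0.6411
  y_2 = -1.5849 - 0.05*-12.6792 = -0.9509
Step 3: grad_x = 2*6*0.6411 = 7.6936, grad_y = 2*4*-0.9509 = -7.6075
  x_3 = 0.6411 - 0.05*7.6936 = 0.2565
  y_3 = -0.9509 - 0.05*-7.6075 = -0.5706
Step 4: grad_x = 2*6*0.2565 = 3.0775, grad_y = 2*4*-0.5706 = -4.5645
  x_4 = 0.2565 - 0.05*3.0775 = 0.1026
  y_4 = -0.5706 - 0.05*-4.5645 = -0.3423
f(0.1026, -0.3423) = 6*0.1026^2 + 4*(-0.3423)^2 = 0.5319


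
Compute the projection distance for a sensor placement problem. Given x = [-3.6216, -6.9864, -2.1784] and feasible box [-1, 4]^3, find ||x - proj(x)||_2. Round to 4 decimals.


Project each component onto [-1, 4].
clip(-3.6216) = -1.0, clip(-6.9864) = -1.0, clip(-2.1784) = -1.0
Projection = [-1.0, -1.0, -1.0]
Squared diffs: [6.8728, 35.837, 1.3886]
Distance = sqrt(44.0984) = 6.6407


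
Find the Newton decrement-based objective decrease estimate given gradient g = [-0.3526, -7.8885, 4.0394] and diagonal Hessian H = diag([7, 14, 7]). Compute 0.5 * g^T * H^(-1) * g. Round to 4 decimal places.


Step 1: H is diagonal, so H^(-1) * g = [-0.0504, -0.5635, 0.5771].
Step 2: g^T H^(-1) g = sum_i g_i^2 / H_ii
  = (-0.3526)^2/7 + (-7.8885)^2/14 + (4.0394)^2/7
  = 0.0178 + 4.4449 + 2.331 = 6.7936
Step 3: Objective decrease = 0.5 * g^T H^(-1) g = 3.3968


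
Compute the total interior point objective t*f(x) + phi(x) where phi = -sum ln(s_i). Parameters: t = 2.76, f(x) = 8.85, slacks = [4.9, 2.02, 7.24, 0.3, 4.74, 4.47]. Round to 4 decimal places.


Step 1: Compute log-barrier.
ln values: [1.5892, 0.7031, 1.9796, -1.204, 1.556, 1.4974]
phi = -(1.5892 + 0.7031 + 1.9796 - 1.204 + 1.556 + 1.4974) = -6.1214
Step 2: Compute augmented objective.
t*f(x) = 2.76*8.85 = 24.426
Total = 24.426 - 6.1214 = 18.3046


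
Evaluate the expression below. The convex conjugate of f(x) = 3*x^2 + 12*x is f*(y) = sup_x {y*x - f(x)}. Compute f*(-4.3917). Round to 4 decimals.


f*(y) = sup_x {y*x - a*x^2 - b*x} = sup_x {(y-b)*x - a*x^2}
FOC: (y - b) - 2a*x = 0 => x* = (y - b)/(2a)
x* = (-4.3917 - 12)/(2*3) = -2.732
f*(-4.3917) = (y-b)^2/(4a) = (-4.3917 - 12)^2/(4*3)
= 268.6878/12 = 22.3907


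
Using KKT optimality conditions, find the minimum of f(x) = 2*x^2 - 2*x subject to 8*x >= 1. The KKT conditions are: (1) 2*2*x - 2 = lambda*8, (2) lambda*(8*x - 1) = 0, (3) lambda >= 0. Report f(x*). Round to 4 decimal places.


Step 1: Try lambda = 0 (constraint inactive).
Stationarity: 2*2*x - 2 = 0
x* = 2/(2*2) = 0.5
Check constraint: 8*0.5 = 4.0 >= 1 -- satisfied.
Step 2: Compute optimal value.
f(x*) = 2*0.5^2 - 2*0.5 = -0.5
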